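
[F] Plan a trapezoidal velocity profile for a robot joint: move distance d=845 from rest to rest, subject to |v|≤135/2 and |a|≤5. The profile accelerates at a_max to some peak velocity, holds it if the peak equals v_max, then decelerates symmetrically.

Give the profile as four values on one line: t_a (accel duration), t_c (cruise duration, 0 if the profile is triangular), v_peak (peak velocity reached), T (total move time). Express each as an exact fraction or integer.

t_a=13 t_c=0 v_peak=65 T=26

(v_max)²/a_max = (135/2)²/5 = 3645/4
845 < 3645/4 ⇒ no cruise
v_peak = √(845·5) = √4225 = 65
t_a = 65/5 = 13; t_c = 0
T = 2·13 = 26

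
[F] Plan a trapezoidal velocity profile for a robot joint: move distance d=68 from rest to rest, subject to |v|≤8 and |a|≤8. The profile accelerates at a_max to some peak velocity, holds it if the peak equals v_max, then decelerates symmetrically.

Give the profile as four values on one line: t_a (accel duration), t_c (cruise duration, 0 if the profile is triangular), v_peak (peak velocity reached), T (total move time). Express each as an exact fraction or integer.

vₘ²/aₘ = 8²/8 = 8
68 ≥ 8 so v_max reached
t_a = 8/8 = 1; v_peak = 8
d_cruise = 68 − 8 = 60; t_c = 60/8 = 15/2
T = 2·1 + 15/2 = 19/2

t_a=1 t_c=15/2 v_peak=8 T=19/2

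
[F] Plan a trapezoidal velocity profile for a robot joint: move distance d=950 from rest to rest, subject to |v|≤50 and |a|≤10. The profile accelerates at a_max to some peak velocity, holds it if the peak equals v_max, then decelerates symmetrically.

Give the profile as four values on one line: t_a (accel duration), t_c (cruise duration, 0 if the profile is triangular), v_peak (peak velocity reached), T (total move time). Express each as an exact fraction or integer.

t_a=5 t_c=14 v_peak=50 T=24

(v_max)²/a_max = 50²/10 = 250
950 ≥ 250 so v_max reached
t_a = 50/10 = 5; v_peak = 50
d_cruise = 950 − 250 = 700; t_c = 700/50 = 14
T = 2·5 + 14 = 24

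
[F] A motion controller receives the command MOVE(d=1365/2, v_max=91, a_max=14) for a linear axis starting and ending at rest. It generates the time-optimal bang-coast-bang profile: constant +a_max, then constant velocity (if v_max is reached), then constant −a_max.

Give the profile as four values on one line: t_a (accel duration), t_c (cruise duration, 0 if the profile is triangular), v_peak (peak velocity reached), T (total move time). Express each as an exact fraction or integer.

(v_max)²/a_max = 91²/14 = 1183/2
1365/2 ≥ 1183/2 so v_max reached
t_a = 91/14 = 13/2; v_peak = 91
d_cruise = 1365/2 − 1183/2 = 91; t_c = 91/91 = 1
T = 2·13/2 + 1 = 14

t_a=13/2 t_c=1 v_peak=91 T=14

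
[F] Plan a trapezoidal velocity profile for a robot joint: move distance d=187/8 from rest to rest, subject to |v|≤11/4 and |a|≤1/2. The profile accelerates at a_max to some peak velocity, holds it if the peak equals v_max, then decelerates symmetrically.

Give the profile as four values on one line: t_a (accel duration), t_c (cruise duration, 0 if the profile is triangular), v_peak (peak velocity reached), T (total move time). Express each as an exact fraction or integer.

t_a=11/2 t_c=3 v_peak=11/4 T=14

(v_max)²/a_max = (11/4)²/(1/2) = 121/8
187/8 ≥ 121/8 so v_max reached
t_a = (11/4)/(1/2) = 11/2; v_peak = 11/4
d_cruise = 187/8 − 121/8 = 33/4; t_c = (33/4)/(11/4) = 3
T = 2·11/2 + 3 = 14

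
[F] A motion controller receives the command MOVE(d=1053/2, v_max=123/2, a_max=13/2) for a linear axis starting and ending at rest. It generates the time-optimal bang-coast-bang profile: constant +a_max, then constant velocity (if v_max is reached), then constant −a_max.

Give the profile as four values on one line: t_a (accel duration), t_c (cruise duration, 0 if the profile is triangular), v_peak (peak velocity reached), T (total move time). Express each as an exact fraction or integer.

(v_max)²/a_max = (123/2)²/(13/2) = 15129/26
1053/2 < 15129/26 ⇒ no cruise
v_peak = √(1053/2·13/2) = √(13689/4) = 117/2
t_a = (117/2)/(13/2) = 9; t_c = 0
T = 2·9 = 18

t_a=9 t_c=0 v_peak=117/2 T=18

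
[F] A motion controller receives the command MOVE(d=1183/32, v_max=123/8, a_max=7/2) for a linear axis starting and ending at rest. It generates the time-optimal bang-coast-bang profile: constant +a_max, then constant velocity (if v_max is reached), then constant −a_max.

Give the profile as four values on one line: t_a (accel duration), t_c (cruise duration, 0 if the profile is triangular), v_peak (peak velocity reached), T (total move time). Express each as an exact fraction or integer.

t_a=13/4 t_c=0 v_peak=91/8 T=13/2

v_max²/a_max = (123/8)²/(7/2) = 15129/224
1183/32 < 15129/224 → triangular
v_peak = √(1183/32·7/2) = √(8281/64) = 91/8
t_a = (91/8)/(7/2) = 13/4; t_c = 0
T = 2·13/4 = 13/2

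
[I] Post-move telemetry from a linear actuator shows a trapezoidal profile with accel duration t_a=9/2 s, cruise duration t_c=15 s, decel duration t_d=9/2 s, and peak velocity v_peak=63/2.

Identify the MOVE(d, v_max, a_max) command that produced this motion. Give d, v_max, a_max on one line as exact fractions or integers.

a_max = (63/2)/(9/2) = 7
d_a = ½·63/2·9/2 = 567/8; d_c = 63/2·15 = 945/2
d = 2·567/8 + 945/2 = 2457/4
t_c = 15 > 0 ⇒ limit active, v_max = 63/2

d=2457/4 v_max=63/2 a_max=7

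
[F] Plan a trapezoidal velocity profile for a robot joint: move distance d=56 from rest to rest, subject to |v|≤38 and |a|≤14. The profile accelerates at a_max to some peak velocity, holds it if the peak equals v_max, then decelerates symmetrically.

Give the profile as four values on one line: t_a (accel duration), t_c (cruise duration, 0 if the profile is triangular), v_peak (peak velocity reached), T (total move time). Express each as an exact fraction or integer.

t_a=2 t_c=0 v_peak=28 T=4

v_max²/a_max = 38²/14 = 722/7
56 < 722/7 so t_c = 0
v_peak = √(56·14) = √784 = 28
t_a = 28/14 = 2; t_c = 0
T = 2·2 = 4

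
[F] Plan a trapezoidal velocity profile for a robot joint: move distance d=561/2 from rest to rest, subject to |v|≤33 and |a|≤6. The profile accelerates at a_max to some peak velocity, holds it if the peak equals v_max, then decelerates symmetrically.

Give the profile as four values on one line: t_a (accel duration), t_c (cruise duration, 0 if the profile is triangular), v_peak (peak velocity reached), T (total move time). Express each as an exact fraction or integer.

t_a=11/2 t_c=3 v_peak=33 T=14

(v_max)²/a_max = 33²/6 = 363/2
561/2 ≥ 363/2 → trapezoidal
t_a = 33/6 = 11/2; v_peak = 33
d_cruise = 561/2 − 363/2 = 99; t_c = 99/33 = 3
T = 2·11/2 + 3 = 14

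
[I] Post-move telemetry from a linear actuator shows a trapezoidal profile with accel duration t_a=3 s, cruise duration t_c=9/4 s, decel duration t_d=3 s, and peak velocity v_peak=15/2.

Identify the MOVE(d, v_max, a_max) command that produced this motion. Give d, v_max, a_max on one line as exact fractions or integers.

a_max = (15/2)/3 = 5/2
d_a = ½·15/2·3 = 45/4; d_c = 15/2·9/4 = 135/8
d = 2·45/4 + 135/8 = 315/8
t_c = 9/4 > 0 so v_max = 15/2

d=315/8 v_max=15/2 a_max=5/2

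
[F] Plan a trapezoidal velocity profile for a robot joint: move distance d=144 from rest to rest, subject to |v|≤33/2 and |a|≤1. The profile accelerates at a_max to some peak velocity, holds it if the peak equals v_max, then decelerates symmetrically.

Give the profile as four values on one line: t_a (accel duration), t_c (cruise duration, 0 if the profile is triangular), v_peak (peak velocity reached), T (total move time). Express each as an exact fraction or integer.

vₘ²/aₘ = (33/2)²/1 = 1089/4
144 < 1089/4 so t_c = 0
v_peak = √(144·1) = √144 = 12
t_a = 12/1 = 12; t_c = 0
T = 2·12 = 24

t_a=12 t_c=0 v_peak=12 T=24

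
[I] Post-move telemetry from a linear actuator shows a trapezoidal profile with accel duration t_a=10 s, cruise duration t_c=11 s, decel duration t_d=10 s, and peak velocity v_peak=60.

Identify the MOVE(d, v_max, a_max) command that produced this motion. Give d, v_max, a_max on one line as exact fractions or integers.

d=1260 v_max=60 a_max=6

a_max = 60/10 = 6
d_a = ½·60·10 = 300; d_c = 60·11 = 660
d = 2·300 + 660 = 1260
t_c = 11 > 0 so v_max = 60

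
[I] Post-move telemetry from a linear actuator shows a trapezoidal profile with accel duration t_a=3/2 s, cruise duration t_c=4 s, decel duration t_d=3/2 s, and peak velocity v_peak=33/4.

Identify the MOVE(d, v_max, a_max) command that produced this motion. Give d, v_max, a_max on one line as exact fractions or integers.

a_max = (33/4)/(3/2) = 11/2
d_a = ½·33/4·3/2 = 99/16; d_c = 33/4·4 = 33
d = 2·99/16 + 33 = 363/8
t_c = 4 > 0 → v_max = v_peak = 33/4

d=363/8 v_max=33/4 a_max=11/2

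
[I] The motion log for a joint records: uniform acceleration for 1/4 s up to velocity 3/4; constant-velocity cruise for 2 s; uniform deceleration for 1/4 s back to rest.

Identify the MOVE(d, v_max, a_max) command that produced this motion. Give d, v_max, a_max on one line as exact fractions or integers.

d=27/16 v_max=3/4 a_max=3

a_max = (3/4)/(1/4) = 3
d_a = ½·3/4·1/4 = 3/32; d_c = 3/4·2 = 3/2
d = 2·3/32 + 3/2 = 27/16
t_c = 2 > 0 ⇒ limit active, v_max = 3/4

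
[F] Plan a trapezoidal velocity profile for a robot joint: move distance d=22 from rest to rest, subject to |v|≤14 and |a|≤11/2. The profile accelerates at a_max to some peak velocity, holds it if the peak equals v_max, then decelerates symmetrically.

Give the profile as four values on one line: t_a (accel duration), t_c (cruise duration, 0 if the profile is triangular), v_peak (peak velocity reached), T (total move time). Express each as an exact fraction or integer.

t_a=2 t_c=0 v_peak=11 T=4

v_max²/a_max = 14²/(11/2) = 392/11
22 < 392/11 so t_c = 0
v_peak = √(22·11/2) = √121 = 11
t_a = 11/(11/2) = 2; t_c = 0
T = 2·2 = 4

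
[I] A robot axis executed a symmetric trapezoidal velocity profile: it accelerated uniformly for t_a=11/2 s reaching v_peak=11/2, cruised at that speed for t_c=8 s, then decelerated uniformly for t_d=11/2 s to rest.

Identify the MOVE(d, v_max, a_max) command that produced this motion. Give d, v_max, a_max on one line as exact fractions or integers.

d=297/4 v_max=11/2 a_max=1

a_max = (11/2)/(11/2) = 1
d_a = ½·11/2·11/2 = 121/8; d_c = 11/2·8 = 44
d = 2·121/8 + 44 = 297/4
t_c = 8 > 0 ⇒ limit active, v_max = 11/2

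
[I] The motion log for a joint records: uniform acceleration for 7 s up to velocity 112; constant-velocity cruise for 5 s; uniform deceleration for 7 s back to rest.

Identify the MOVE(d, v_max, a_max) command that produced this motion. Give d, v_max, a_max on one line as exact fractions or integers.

d=1344 v_max=112 a_max=16

a_max = 112/7 = 16
d_a = ½·112·7 = 392; d_c = 112·5 = 560
d = 2·392 + 560 = 1344
t_c = 5 > 0 so v_max = 112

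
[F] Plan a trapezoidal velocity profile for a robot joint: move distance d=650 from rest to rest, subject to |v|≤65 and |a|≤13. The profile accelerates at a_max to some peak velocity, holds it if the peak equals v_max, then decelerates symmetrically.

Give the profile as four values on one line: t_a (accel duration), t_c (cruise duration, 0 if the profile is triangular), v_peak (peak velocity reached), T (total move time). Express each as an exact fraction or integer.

t_a=5 t_c=5 v_peak=65 T=15

v_max²/a_max = 65²/13 = 325
650 ≥ 325 so v_max reached
t_a = 65/13 = 5; v_peak = 65
d_cruise = 650 − 325 = 325; t_c = 325/65 = 5
T = 2·5 + 5 = 15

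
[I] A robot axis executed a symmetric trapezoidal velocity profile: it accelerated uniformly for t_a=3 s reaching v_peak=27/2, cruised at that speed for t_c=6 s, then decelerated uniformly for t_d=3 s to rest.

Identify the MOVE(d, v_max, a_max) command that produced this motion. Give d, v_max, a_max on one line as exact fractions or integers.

a_max = (27/2)/3 = 9/2
d_a = ½·27/2·3 = 81/4; d_c = 27/2·6 = 81
d = 2·81/4 + 81 = 243/2
t_c = 6 > 0 so v_max = 27/2

d=243/2 v_max=27/2 a_max=9/2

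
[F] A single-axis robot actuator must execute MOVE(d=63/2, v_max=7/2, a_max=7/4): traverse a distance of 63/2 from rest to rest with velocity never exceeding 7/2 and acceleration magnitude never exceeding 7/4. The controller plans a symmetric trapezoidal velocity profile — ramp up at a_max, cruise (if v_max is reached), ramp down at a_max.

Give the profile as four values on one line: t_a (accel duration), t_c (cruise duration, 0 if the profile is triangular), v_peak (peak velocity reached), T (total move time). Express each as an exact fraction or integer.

vₘ²/aₘ = (7/2)²/(7/4) = 7
63/2 ≥ 7 so v_max reached
t_a = (7/2)/(7/4) = 2; v_peak = 7/2
d_cruise = 63/2 − 7 = 49/2; t_c = (49/2)/(7/2) = 7
T = 2·2 + 7 = 11

t_a=2 t_c=7 v_peak=7/2 T=11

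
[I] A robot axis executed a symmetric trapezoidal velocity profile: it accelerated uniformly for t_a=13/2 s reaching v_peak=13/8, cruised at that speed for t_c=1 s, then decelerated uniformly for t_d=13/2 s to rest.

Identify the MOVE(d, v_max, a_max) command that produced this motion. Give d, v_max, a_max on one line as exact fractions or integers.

a_max = (13/8)/(13/2) = 1/4
d_a = ½·13/8·13/2 = 169/32; d_c = 13/8·1 = 13/8
d = 2·169/32 + 13/8 = 195/16
t_c = 1 > 0 → v_max = v_peak = 13/8

d=195/16 v_max=13/8 a_max=1/4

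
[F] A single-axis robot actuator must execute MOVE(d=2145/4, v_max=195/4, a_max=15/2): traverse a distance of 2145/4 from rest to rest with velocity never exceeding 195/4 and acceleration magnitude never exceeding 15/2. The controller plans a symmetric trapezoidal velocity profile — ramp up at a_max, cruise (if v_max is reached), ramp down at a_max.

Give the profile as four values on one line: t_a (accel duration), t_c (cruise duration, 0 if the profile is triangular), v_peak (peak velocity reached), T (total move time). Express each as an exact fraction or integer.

v_max²/a_max = (195/4)²/(15/2) = 2535/8
2145/4 ≥ 2535/8 → trapezoidal
t_a = (195/4)/(15/2) = 13/2; v_peak = 195/4
d_cruise = 2145/4 − 2535/8 = 1755/8; t_c = (1755/8)/(195/4) = 9/2
T = 2·13/2 + 9/2 = 35/2

t_a=13/2 t_c=9/2 v_peak=195/4 T=35/2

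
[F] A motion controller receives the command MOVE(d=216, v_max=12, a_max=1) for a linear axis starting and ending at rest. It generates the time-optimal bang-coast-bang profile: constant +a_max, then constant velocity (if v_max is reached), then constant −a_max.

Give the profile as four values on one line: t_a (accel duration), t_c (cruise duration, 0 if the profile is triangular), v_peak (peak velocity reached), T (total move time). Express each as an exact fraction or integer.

vₘ²/aₘ = 12²/1 = 144
216 ≥ 144 ⇒ cruise phase
t_a = 12/1 = 12; v_peak = 12
d_cruise = 216 − 144 = 72; t_c = 72/12 = 6
T = 2·12 + 6 = 30

t_a=12 t_c=6 v_peak=12 T=30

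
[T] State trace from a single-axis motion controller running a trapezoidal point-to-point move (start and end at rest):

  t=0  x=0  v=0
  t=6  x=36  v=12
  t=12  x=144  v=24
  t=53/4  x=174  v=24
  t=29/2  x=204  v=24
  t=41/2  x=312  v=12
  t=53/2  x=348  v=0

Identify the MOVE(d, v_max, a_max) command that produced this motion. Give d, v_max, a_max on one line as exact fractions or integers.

d=348 v_max=24 a_max=2

final state: t=53/2, x=348, v=0 → d = 348
a_max = (12−0)/(6−0) = 2
max v = 24 over t∈[12,29/2] → v_max = 24
check: 24·(12+5/2) = 348 ✓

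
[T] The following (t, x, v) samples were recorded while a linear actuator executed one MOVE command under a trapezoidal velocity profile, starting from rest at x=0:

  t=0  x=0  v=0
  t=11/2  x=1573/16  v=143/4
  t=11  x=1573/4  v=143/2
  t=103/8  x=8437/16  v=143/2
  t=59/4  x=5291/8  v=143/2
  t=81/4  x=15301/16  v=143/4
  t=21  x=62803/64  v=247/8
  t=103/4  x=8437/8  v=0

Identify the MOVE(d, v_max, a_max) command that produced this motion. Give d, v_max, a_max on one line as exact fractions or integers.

d=8437/8 v_max=143/2 a_max=13/2

final state: t=103/4, x=8437/8, v=0 → d = 8437/8
a_max = (143/4−0)/(11/2−0) = 13/2
max v = 143/2 over t∈[11,59/4] → v_max = 143/2
check: 143/2·(11+15/4) = 8437/8 ✓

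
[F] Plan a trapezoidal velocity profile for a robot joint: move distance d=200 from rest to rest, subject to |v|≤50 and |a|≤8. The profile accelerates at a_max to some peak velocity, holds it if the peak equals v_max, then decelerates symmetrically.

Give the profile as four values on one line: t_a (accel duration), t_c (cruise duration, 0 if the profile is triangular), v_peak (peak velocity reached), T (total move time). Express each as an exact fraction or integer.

v_max²/a_max = 50²/8 = 625/2
200 < 625/2 → triangular
v_peak = √(200·8) = √1600 = 40
t_a = 40/8 = 5; t_c = 0
T = 2·5 = 10

t_a=5 t_c=0 v_peak=40 T=10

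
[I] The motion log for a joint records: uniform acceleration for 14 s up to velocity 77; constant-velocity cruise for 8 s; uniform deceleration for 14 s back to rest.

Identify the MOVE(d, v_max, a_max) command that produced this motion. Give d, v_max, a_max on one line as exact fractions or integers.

d=1694 v_max=77 a_max=11/2

a_max = 77/14 = 11/2
d_a = ½·77·14 = 539; d_c = 77·8 = 616
d = 2·539 + 616 = 1694
t_c = 8 > 0 → v_max = v_peak = 77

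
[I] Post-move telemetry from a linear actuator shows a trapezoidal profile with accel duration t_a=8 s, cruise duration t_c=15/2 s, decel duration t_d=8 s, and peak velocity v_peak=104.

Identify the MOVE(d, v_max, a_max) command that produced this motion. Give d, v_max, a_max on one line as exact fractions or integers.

a_max = 104/8 = 13
d_a = ½·104·8 = 416; d_c = 104·15/2 = 780
d = 2·416 + 780 = 1612
t_c = 15/2 > 0 ⇒ limit active, v_max = 104

d=1612 v_max=104 a_max=13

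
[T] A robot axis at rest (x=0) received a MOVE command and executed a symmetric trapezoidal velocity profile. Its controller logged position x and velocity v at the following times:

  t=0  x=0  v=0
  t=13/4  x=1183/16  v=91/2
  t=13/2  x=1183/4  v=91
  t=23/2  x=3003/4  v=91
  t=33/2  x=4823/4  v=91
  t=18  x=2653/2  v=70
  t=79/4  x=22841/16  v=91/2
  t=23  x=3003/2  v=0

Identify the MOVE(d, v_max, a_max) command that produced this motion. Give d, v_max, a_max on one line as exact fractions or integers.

d=3003/2 v_max=91 a_max=14

final state: t=23, x=3003/2, v=0 → d = 3003/2
a_max = (91/2−0)/(13/4−0) = 14
max v = 91 over t∈[13/2,33/2] → v_max = 91
check: 91·(13/2+10) = 3003/2 ✓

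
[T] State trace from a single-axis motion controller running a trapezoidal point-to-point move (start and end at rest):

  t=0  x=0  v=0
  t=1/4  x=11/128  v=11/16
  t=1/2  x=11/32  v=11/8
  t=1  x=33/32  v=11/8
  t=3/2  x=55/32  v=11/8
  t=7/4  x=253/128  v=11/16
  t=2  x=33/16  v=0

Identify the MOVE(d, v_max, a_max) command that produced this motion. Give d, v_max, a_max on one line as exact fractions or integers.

final state: t=2, x=33/16, v=0 → d = 33/16
a_max = (11/16−0)/(1/4−0) = 11/4
max v = 11/8 over t∈[1/2,3/2] → v_max = 11/8
check: 11/8·(1/2+1) = 33/16 ✓

d=33/16 v_max=11/8 a_max=11/4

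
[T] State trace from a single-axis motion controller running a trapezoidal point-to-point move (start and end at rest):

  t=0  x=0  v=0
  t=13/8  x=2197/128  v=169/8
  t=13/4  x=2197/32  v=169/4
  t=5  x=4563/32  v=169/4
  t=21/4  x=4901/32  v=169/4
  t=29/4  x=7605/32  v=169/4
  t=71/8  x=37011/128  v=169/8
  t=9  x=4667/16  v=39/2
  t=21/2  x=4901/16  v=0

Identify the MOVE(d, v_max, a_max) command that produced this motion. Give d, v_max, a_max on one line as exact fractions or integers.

d=4901/16 v_max=169/4 a_max=13

final state: t=21/2, x=4901/16, v=0 → d = 4901/16
a_max = (169/8−0)/(13/8−0) = 13
max v = 169/4 over t∈[13/4,29/4] → v_max = 169/4
check: 169/4·(13/4+4) = 4901/16 ✓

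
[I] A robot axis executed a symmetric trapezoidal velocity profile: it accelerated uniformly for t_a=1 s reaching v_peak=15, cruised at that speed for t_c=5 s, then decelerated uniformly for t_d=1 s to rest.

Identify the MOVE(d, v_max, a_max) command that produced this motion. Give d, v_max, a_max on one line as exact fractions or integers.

d=90 v_max=15 a_max=15

a_max = 15/1 = 15
d_a = ½·15·1 = 15/2; d_c = 15·5 = 75
d = 2·15/2 + 75 = 90
t_c = 5 > 0 ⇒ limit active, v_max = 15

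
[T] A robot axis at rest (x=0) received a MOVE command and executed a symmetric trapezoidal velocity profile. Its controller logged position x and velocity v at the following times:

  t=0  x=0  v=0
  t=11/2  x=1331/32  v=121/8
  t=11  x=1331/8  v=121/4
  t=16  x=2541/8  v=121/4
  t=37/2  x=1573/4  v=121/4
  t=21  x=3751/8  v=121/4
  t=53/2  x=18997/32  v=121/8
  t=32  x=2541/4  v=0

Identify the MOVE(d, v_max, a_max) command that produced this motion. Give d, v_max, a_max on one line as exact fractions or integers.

d=2541/4 v_max=121/4 a_max=11/4

final state: t=32, x=2541/4, v=0 → d = 2541/4
a_max = (121/8−0)/(11/2−0) = 11/4
max v = 121/4 over t∈[11,21] → v_max = 121/4
check: 121/4·(11+10) = 2541/4 ✓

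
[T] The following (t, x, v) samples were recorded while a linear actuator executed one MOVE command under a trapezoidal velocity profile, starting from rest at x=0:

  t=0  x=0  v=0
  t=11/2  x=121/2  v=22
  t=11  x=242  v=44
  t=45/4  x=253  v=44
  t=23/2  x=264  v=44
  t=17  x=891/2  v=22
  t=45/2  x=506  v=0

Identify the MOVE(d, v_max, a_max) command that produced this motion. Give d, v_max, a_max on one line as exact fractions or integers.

d=506 v_max=44 a_max=4

final state: t=45/2, x=506, v=0 → d = 506
a_max = (22−0)/(11/2−0) = 4
max v = 44 over t∈[11,23/2] → v_max = 44
check: 44·(11+1/2) = 506 ✓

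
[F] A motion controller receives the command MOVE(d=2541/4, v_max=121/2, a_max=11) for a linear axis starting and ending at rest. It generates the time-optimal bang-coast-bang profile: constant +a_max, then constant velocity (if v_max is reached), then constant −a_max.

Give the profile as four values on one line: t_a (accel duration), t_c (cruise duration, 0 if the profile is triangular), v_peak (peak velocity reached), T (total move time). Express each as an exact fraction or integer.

t_a=11/2 t_c=5 v_peak=121/2 T=16

vₘ²/aₘ = (121/2)²/11 = 1331/4
2541/4 ≥ 1331/4 ⇒ cruise phase
t_a = (121/2)/11 = 11/2; v_peak = 121/2
d_cruise = 2541/4 − 1331/4 = 605/2; t_c = (605/2)/(121/2) = 5
T = 2·11/2 + 5 = 16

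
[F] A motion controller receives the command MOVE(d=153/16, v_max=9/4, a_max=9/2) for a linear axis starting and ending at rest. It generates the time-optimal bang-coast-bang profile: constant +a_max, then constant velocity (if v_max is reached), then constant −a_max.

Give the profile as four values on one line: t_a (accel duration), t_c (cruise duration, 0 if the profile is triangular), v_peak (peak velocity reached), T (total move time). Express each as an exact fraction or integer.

(v_max)²/a_max = (9/4)²/(9/2) = 9/8
153/16 ≥ 9/8 so v_max reached
t_a = (9/4)/(9/2) = 1/2; v_peak = 9/4
d_cruise = 153/16 − 9/8 = 135/16; t_c = (135/16)/(9/4) = 15/4
T = 2·1/2 + 15/4 = 19/4

t_a=1/2 t_c=15/4 v_peak=9/4 T=19/4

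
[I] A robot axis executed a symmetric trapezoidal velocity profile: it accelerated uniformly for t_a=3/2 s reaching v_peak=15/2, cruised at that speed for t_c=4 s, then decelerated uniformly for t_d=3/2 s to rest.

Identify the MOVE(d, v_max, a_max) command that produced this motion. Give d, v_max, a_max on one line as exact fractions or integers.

d=165/4 v_max=15/2 a_max=5

a_max = (15/2)/(3/2) = 5
d_a = ½·15/2·3/2 = 45/8; d_c = 15/2·4 = 30
d = 2·45/8 + 30 = 165/4
t_c = 4 > 0 → v_max = v_peak = 15/2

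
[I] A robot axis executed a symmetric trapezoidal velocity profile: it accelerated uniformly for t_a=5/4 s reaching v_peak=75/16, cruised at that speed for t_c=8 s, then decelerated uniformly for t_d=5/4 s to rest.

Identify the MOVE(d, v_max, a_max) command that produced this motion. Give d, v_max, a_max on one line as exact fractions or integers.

a_max = (75/16)/(5/4) = 15/4
d_a = ½·75/16·5/4 = 375/128; d_c = 75/16·8 = 75/2
d = 2·375/128 + 75/2 = 2775/64
t_c = 8 > 0 so v_max = 75/16

d=2775/64 v_max=75/16 a_max=15/4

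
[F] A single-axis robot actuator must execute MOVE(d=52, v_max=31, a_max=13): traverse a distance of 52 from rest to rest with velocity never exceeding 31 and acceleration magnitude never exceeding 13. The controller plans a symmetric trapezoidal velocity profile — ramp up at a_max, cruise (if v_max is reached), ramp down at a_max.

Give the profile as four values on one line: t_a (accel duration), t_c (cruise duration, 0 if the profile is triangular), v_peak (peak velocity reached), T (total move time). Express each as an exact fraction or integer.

t_a=2 t_c=0 v_peak=26 T=4

v_max²/a_max = 31²/13 = 961/13
52 < 961/13 → triangular
v_peak = √(52·13) = √676 = 26
t_a = 26/13 = 2; t_c = 0
T = 2·2 = 4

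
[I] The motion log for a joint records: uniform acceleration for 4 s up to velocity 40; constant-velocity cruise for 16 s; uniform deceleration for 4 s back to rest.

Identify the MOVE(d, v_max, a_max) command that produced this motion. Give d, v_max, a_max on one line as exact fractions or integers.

d=800 v_max=40 a_max=10

a_max = 40/4 = 10
d_a = ½·40·4 = 80; d_c = 40·16 = 640
d = 2·80 + 640 = 800
t_c = 16 > 0 so v_max = 40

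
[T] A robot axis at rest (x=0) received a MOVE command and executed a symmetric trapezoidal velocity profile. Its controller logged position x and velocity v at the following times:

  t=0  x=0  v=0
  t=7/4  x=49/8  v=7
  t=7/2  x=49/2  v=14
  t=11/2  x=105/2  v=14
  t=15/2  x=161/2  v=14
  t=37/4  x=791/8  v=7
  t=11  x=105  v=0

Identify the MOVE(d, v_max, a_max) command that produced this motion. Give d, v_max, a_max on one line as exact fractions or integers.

final state: t=11, x=105, v=0 → d = 105
a_max = (7−0)/(7/4−0) = 4
max v = 14 over t∈[7/2,15/2] → v_max = 14
check: 14·(7/2+4) = 105 ✓

d=105 v_max=14 a_max=4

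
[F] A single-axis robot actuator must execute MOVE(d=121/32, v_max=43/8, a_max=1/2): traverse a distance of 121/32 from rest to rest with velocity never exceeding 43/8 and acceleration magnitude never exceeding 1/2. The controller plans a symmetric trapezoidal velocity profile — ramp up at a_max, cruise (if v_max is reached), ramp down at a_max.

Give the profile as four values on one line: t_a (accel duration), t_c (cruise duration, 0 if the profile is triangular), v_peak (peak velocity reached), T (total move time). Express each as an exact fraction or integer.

v_max²/a_max = (43/8)²/(1/2) = 1849/32
121/32 < 1849/32 ⇒ no cruise
v_peak = √(121/32·1/2) = √(121/64) = 11/8
t_a = (11/8)/(1/2) = 11/4; t_c = 0
T = 2·11/4 = 11/2

t_a=11/4 t_c=0 v_peak=11/8 T=11/2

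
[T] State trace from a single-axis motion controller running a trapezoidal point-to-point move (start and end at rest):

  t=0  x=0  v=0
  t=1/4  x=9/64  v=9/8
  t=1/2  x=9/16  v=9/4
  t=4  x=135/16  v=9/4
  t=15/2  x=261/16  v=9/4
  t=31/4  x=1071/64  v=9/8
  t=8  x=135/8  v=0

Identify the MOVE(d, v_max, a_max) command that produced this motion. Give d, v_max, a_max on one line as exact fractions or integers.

d=135/8 v_max=9/4 a_max=9/2

final state: t=8, x=135/8, v=0 → d = 135/8
a_max = (9/8−0)/(1/4−0) = 9/2
max v = 9/4 over t∈[1/2,15/2] → v_max = 9/4
check: 9/4·(1/2+7) = 135/8 ✓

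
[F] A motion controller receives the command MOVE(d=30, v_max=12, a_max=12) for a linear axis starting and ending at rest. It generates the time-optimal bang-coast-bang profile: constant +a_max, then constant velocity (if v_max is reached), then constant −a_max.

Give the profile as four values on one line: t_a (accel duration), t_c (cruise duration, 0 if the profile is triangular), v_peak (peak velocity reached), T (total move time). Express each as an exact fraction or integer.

(v_max)²/a_max = 12²/12 = 12
30 ≥ 12 ⇒ cruise phase
t_a = 12/12 = 1; v_peak = 12
d_cruise = 30 − 12 = 18; t_c = 18/12 = 3/2
T = 2·1 + 3/2 = 7/2

t_a=1 t_c=3/2 v_peak=12 T=7/2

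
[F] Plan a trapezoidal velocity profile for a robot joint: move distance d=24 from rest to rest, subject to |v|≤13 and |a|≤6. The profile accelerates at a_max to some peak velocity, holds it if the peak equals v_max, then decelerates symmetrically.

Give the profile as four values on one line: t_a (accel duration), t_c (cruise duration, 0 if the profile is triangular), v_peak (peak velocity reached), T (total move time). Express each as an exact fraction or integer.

t_a=2 t_c=0 v_peak=12 T=4

v_max²/a_max = 13²/6 = 169/6
24 < 169/6 → triangular
v_peak = √(24·6) = √144 = 12
t_a = 12/6 = 2; t_c = 0
T = 2·2 = 4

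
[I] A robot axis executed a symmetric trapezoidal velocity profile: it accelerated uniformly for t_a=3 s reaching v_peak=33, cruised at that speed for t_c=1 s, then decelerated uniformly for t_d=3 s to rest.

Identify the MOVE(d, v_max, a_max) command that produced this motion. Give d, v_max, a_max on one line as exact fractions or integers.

a_max = 33/3 = 11
d_a = ½·33·3 = 99/2; d_c = 33·1 = 33
d = 2·99/2 + 33 = 132
t_c = 1 > 0 → v_max = v_peak = 33

d=132 v_max=33 a_max=11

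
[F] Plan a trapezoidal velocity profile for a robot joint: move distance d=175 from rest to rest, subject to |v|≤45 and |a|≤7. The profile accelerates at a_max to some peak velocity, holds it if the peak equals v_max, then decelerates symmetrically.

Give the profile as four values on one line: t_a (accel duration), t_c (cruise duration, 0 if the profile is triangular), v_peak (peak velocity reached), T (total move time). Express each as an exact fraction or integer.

(v_max)²/a_max = 45²/7 = 2025/7
175 < 2025/7 so t_c = 0
v_peak = √(175·7) = √1225 = 35
t_a = 35/7 = 5; t_c = 0
T = 2·5 = 10

t_a=5 t_c=0 v_peak=35 T=10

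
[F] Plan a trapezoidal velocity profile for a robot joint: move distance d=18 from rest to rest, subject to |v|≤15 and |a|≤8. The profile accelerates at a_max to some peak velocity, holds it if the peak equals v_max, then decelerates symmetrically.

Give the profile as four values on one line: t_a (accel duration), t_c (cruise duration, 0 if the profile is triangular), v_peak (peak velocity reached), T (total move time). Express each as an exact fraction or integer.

(v_max)²/a_max = 15²/8 = 225/8
18 < 225/8 → triangular
v_peak = √(18·8) = √144 = 12
t_a = 12/8 = 3/2; t_c = 0
T = 2·3/2 = 3

t_a=3/2 t_c=0 v_peak=12 T=3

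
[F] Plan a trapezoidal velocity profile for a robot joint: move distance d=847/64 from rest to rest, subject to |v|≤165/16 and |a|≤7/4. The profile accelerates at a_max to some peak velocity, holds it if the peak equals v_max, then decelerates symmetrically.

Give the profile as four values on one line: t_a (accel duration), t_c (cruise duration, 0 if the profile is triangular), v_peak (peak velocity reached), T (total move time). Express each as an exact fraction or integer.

t_a=11/4 t_c=0 v_peak=77/16 T=11/2

vₘ²/aₘ = (165/16)²/(7/4) = 27225/448
847/64 < 27225/448 ⇒ no cruise
v_peak = √(847/64·7/4) = √(5929/256) = 77/16
t_a = (77/16)/(7/4) = 11/4; t_c = 0
T = 2·11/4 = 11/2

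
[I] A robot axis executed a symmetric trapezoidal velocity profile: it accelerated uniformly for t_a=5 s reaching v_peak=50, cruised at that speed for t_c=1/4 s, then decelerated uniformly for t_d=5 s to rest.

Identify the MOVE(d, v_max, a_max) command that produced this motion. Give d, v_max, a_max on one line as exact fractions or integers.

d=525/2 v_max=50 a_max=10

a_max = 50/5 = 10
d_a = ½·50·5 = 125; d_c = 50·1/4 = 25/2
d = 2·125 + 25/2 = 525/2
t_c = 1/4 > 0 so v_max = 50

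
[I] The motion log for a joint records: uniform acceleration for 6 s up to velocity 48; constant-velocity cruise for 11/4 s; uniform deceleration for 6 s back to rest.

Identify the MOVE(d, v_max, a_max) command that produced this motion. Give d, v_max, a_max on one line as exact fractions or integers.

a_max = 48/6 = 8
d_a = ½·48·6 = 144; d_c = 48·11/4 = 132
d = 2·144 + 132 = 420
t_c = 11/4 > 0 so v_max = 48

d=420 v_max=48 a_max=8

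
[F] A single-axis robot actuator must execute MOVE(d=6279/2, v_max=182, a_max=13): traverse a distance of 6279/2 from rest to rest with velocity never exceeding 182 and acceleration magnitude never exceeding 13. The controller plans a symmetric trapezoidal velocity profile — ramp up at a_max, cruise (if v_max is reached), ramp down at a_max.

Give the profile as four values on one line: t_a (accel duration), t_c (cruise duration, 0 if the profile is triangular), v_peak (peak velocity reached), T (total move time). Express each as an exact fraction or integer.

vₘ²/aₘ = 182²/13 = 2548
6279/2 ≥ 2548 so v_max reached
t_a = 182/13 = 14; v_peak = 182
d_cruise = 6279/2 − 2548 = 1183/2; t_c = (1183/2)/182 = 13/4
T = 2·14 + 13/4 = 125/4

t_a=14 t_c=13/4 v_peak=182 T=125/4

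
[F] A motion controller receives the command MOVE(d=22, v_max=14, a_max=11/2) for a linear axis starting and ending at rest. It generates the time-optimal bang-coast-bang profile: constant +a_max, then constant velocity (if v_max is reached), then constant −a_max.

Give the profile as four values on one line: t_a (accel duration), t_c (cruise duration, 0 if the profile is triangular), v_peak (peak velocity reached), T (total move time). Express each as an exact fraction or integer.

(v_max)²/a_max = 14²/(11/2) = 392/11
22 < 392/11 so t_c = 0
v_peak = √(22·11/2) = √121 = 11
t_a = 11/(11/2) = 2; t_c = 0
T = 2·2 = 4

t_a=2 t_c=0 v_peak=11 T=4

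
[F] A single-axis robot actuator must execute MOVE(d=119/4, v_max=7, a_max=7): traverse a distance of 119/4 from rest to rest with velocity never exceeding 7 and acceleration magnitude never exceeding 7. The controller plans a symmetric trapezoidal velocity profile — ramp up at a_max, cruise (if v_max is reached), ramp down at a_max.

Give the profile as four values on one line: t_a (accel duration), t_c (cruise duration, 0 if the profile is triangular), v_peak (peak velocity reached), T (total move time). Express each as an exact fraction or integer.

t_a=1 t_c=13/4 v_peak=7 T=21/4

vₘ²/aₘ = 7²/7 = 7
119/4 ≥ 7 ⇒ cruise phase
t_a = 7/7 = 1; v_peak = 7
d_cruise = 119/4 − 7 = 91/4; t_c = (91/4)/7 = 13/4
T = 2·1 + 13/4 = 21/4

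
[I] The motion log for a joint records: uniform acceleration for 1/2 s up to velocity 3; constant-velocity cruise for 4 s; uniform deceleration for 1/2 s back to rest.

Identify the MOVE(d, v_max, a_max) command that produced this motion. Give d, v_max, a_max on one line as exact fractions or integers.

d=27/2 v_max=3 a_max=6

a_max = 3/(1/2) = 6
d_a = ½·3·1/2 = 3/4; d_c = 3·4 = 12
d = 2·3/4 + 12 = 27/2
t_c = 4 > 0 so v_max = 3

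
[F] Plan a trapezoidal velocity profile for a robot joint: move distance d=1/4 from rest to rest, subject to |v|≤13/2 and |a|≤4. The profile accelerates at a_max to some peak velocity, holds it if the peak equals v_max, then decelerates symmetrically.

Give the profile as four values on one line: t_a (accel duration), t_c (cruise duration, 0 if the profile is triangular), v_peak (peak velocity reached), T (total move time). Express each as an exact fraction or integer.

t_a=1/4 t_c=0 v_peak=1 T=1/2

v_max²/a_max = (13/2)²/4 = 169/16
1/4 < 169/16 so t_c = 0
v_peak = √(1/4·4) = √1 = 1
t_a = 1/4; t_c = 0
T = 2·1/4 = 1/2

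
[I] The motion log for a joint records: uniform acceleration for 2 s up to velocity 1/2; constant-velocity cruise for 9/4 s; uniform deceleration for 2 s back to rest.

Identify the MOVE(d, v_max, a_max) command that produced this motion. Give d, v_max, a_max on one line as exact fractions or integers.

d=17/8 v_max=1/2 a_max=1/4

a_max = (1/2)/2 = 1/4
d_a = ½·1/2·2 = 1/2; d_c = 1/2·9/4 = 9/8
d = 2·1/2 + 9/8 = 17/8
t_c = 9/4 > 0 ⇒ limit active, v_max = 1/2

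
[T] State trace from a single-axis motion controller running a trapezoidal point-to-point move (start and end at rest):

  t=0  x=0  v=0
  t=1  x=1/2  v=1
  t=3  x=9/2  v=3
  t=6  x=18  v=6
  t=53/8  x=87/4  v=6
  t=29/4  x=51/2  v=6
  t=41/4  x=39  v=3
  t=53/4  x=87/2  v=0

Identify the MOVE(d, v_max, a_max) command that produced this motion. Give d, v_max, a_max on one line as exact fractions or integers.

final state: t=53/4, x=87/2, v=0 → d = 87/2
a_max = (1−0)/(1−0) = 1
max v = 6 over t∈[6,29/4] → v_max = 6
check: 6·(6+5/4) = 87/2 ✓

d=87/2 v_max=6 a_max=1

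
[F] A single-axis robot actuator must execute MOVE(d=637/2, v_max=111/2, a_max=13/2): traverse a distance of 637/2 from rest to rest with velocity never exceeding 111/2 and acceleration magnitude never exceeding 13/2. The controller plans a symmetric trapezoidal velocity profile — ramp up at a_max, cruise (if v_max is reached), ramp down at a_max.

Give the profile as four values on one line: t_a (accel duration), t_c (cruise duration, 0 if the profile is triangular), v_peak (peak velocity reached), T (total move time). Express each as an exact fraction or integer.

v_max²/a_max = (111/2)²/(13/2) = 12321/26
637/2 < 12321/26 → triangular
v_peak = √(637/2·13/2) = √(8281/4) = 91/2
t_a = (91/2)/(13/2) = 7; t_c = 0
T = 2·7 = 14

t_a=7 t_c=0 v_peak=91/2 T=14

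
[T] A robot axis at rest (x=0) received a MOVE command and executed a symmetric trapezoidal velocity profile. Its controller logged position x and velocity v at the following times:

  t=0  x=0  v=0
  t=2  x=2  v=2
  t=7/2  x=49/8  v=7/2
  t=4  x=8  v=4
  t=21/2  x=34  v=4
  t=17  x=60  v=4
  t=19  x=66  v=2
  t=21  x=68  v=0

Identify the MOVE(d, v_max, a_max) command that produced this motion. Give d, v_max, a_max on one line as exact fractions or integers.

d=68 v_max=4 a_max=1

final state: t=21, x=68, v=0 → d = 68
a_max = (2−0)/(2−0) = 1
max v = 4 over t∈[4,17] → v_max = 4
check: 4·(4+13) = 68 ✓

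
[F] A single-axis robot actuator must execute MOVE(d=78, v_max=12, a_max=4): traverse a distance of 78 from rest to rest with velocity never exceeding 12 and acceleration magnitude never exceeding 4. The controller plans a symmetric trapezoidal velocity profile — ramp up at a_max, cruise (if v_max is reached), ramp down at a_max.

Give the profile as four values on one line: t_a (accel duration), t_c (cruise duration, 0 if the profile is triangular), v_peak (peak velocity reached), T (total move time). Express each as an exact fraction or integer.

t_a=3 t_c=7/2 v_peak=12 T=19/2

(v_max)²/a_max = 12²/4 = 36
78 ≥ 36 so v_max reached
t_a = 12/4 = 3; v_peak = 12
d_cruise = 78 − 36 = 42; t_c = 42/12 = 7/2
T = 2·3 + 7/2 = 19/2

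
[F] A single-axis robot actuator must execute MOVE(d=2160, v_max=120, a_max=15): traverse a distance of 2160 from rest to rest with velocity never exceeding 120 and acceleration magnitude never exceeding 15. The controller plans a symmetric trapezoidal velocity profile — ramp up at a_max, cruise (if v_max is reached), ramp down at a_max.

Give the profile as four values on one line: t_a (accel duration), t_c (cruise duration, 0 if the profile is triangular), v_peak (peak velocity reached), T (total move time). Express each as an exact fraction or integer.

t_a=8 t_c=10 v_peak=120 T=26

(v_max)²/a_max = 120²/15 = 960
2160 ≥ 960 ⇒ cruise phase
t_a = 120/15 = 8; v_peak = 120
d_cruise = 2160 − 960 = 1200; t_c = 1200/120 = 10
T = 2·8 + 10 = 26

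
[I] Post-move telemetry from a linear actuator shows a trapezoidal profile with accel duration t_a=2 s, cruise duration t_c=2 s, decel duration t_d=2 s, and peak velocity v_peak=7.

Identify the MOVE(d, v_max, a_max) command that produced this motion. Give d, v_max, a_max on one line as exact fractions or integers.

d=28 v_max=7 a_max=7/2

a_max = 7/2
d_a = ½·7·2 = 7; d_c = 7·2 = 14
d = 2·7 + 14 = 28
t_c = 2 > 0 ⇒ limit active, v_max = 7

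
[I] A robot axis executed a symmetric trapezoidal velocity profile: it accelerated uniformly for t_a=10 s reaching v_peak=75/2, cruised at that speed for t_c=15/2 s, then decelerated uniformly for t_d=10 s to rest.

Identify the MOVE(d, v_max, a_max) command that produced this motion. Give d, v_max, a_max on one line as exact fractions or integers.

a_max = (75/2)/10 = 15/4
d_a = ½·75/2·10 = 375/2; d_c = 75/2·15/2 = 1125/4
d = 2·375/2 + 1125/4 = 2625/4
t_c = 15/2 > 0 ⇒ limit active, v_max = 75/2

d=2625/4 v_max=75/2 a_max=15/4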